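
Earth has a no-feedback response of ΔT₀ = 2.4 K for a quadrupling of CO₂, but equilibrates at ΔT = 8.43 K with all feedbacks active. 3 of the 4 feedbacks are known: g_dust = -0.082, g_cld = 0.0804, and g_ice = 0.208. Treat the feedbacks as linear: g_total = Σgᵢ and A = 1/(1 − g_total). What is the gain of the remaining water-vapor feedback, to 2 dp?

Amplification A = ΔT/ΔT₀ = 8.43/2.4 = 3.513.
Total gain g = 1 − 1/A = 1 − 1/3.513 = 0.7153.
Known gains sum to -0.082 + 0.0804 + 0.208 = 0.2064.
g_wv = 0.7153 − 0.2064 = 0.51.

0.51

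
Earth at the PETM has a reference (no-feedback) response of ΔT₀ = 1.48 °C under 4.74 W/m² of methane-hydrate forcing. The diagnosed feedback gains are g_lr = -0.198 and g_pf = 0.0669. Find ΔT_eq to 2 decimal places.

Total gain g = -0.198 + 0.0669 = -0.1311.
Amplification A = 1/(1 + 0.1311) = 0.8841.
ΔT = 1.48 × 0.8841 = 1.31 °C.

1.31 °C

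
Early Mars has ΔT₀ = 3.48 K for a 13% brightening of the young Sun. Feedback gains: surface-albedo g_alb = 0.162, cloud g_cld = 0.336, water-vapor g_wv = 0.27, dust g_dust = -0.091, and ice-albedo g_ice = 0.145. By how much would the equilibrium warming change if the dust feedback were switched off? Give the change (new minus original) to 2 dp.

Original: g = 0.822, ΔT = 3.48/(1−0.822) = 19.5506 K.
Without dust: g' = 0.913, ΔT' = 3.48/(1−0.913) = 40.0000 K.
Change = 40.0000 − 19.5506 = 20.45 K.

20.45 K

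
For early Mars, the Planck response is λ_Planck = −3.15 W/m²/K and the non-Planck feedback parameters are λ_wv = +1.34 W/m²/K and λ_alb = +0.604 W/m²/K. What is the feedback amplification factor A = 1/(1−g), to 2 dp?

2.61

Convert to gains: g_wv = 1.34/3.15 = 0.4254; g_alb = 0.604/3.15 = 0.1917.
Total gain g = 0.6171.
A = 1/(1 − 0.6171) = 2.61.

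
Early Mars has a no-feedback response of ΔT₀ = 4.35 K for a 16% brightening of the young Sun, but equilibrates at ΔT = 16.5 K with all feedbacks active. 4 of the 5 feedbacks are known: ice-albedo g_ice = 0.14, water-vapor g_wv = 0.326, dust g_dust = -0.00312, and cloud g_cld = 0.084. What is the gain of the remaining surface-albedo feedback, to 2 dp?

Amplification A = ΔT/ΔT₀ = 16.5/4.35 = 3.793.
Total gain g = 1 − 1/A = 1 − 1/3.793 = 0.7364.
Known gains sum to 0.14 + 0.326 − 0.00312 + 0.084 = 0.54688.
g_alb = 0.7364 − 0.54688 = 0.19.

0.19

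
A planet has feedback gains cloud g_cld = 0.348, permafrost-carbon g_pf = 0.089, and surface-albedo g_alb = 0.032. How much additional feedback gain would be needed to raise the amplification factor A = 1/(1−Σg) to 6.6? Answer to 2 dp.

0.38

Current total gain = 0.469.
Target gain for A = 6.6: g* = 1 − 1/6.6 = 0.8485.
Additional gain needed = 0.8485 − 0.469 = 0.38.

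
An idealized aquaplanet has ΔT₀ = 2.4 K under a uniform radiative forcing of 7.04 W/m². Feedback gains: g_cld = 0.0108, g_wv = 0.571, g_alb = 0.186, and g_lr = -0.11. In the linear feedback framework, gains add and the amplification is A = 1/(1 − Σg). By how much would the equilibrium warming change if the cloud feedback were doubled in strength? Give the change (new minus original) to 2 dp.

0.23 K

Original: g = 0.6578, ΔT = 2.4/(1−0.6578) = 7.0134 K.
With doubled cloud: g' = 0.6686, ΔT' = 2.4/(1−0.6686) = 7.2420 K.
Change = 7.2420 − 7.0134 = 0.23 K.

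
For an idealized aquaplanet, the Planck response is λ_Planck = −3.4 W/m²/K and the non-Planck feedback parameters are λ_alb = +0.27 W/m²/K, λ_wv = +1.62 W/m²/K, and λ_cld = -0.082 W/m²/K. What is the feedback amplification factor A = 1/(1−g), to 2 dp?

Convert to gains: g_alb = 0.27/3.4 = 0.07941; g_wv = 1.62/3.4 = 0.4765; g_cld = -0.082/3.4 = -0.02412.
Total gain g = 0.53179.
A = 1/(1 − 0.53179) = 2.14.

2.14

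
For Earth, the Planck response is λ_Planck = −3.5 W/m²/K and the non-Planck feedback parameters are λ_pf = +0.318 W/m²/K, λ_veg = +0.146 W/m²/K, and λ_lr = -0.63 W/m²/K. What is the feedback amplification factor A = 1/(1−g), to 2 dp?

0.95

Convert to gains: g_pf = 0.318/3.5 = 0.09086; g_veg = 0.146/3.5 = 0.04171; g_lr = -0.63/3.5 = -0.18.
Total gain g = -0.04743.
A = 1/(1 + 0.04743) = 0.95.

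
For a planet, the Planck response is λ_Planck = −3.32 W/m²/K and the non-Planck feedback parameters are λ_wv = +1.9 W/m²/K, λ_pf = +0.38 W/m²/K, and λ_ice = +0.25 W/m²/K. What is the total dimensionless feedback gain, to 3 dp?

0.762

Convert to gains: g_wv = 1.9/3.32 = 0.5723; g_pf = 0.38/3.32 = 0.1145; g_ice = 0.25/3.32 = 0.0753.
Total gain g = 0.7621.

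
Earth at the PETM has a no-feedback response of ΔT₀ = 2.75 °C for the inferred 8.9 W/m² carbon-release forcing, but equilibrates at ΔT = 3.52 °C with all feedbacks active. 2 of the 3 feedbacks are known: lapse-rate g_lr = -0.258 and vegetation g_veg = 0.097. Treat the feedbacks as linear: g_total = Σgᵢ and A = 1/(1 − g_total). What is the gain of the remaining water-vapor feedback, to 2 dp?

0.38

Amplification A = ΔT/ΔT₀ = 3.52/2.75 = 1.28.
Total gain g = 1 − 1/A = 1 − 1/1.28 = 0.2188.
Known gains sum to -0.258 + 0.097 = -0.161.
g_wv = 0.2188 + 0.161 = 0.38.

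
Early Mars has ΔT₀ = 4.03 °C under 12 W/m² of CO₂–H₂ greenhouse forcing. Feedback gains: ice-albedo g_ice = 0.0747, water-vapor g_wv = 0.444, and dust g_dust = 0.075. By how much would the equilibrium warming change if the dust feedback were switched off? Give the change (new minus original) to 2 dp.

Original: g = 0.5937, ΔT = 4.03/(1−0.5937) = 9.9188 °C.
Without dust: g' = 0.5187, ΔT' = 4.03/(1−0.5187) = 8.3732 °C.
Change = 8.3732 − 9.9188 = -1.55 °C.

-1.55 °C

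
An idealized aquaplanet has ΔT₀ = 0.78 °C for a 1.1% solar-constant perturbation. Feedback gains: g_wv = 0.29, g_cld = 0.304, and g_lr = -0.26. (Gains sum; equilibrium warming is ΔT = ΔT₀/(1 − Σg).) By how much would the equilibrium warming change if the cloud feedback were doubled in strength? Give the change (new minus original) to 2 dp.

Original: g = 0.334, ΔT = 0.78/(1−0.334) = 1.1712 °C.
With doubled cloud: g' = 0.638, ΔT' = 0.78/(1−0.638) = 2.1547 °C.
Change = 2.1547 − 1.1712 = 0.98 °C.

0.98 °C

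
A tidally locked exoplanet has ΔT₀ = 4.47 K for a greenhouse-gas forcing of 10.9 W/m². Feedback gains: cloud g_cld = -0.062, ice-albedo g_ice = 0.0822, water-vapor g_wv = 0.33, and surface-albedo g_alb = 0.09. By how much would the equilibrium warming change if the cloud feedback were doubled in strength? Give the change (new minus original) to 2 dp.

-0.80 K

Original: g = 0.4402, ΔT = 4.47/(1−0.4402) = 7.9850 K.
With doubled cloud: g' = 0.3782, ΔT' = 4.47/(1−0.3782) = 7.1888 K.
Change = 7.1888 − 7.9850 = -0.80 K.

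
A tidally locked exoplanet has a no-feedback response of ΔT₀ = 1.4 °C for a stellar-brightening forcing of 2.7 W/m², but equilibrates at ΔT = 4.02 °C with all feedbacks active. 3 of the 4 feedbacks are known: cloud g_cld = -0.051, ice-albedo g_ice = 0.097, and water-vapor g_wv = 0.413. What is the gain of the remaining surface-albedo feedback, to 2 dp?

0.19

Amplification A = ΔT/ΔT₀ = 4.02/1.4 = 2.871.
Total gain g = 1 − 1/A = 1 − 1/2.871 = 0.6517.
Known gains sum to -0.051 + 0.097 + 0.413 = 0.459.
g_alb = 0.6517 − 0.459 = 0.19.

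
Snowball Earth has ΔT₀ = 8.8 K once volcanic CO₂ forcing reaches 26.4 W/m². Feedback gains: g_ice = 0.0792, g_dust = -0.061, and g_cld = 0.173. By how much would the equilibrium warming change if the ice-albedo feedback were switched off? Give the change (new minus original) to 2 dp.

Original: g = 0.1912, ΔT = 8.8/(1−0.1912) = 10.8803 K.
Without ice-albedo: g' = 0.112, ΔT' = 8.8/(1−0.112) = 9.9099 K.
Change = 9.9099 − 10.8803 = -0.97 K.

-0.97 K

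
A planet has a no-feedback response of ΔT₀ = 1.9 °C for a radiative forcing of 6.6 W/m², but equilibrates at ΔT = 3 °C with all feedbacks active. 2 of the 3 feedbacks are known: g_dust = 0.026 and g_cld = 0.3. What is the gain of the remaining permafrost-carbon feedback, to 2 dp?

Amplification A = ΔT/ΔT₀ = 3/1.9 = 1.579.
Total gain g = 1 − 1/A = 1 − 1/1.579 = 0.3667.
Known gains sum to 0.026 + 0.3 = 0.326.
g_pf = 0.3667 − 0.326 = 0.04.

0.04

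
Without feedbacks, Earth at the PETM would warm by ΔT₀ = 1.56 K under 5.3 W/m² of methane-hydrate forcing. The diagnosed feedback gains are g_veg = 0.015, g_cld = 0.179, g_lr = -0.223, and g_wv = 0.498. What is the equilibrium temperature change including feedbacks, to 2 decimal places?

2.94 K

Total gain g = 0.015 + 0.179 − 0.223 + 0.498 = 0.469.
Amplification A = 1/(1 − 0.469) = 1.883.
ΔT = 1.56 × 1.883 = 2.94 K.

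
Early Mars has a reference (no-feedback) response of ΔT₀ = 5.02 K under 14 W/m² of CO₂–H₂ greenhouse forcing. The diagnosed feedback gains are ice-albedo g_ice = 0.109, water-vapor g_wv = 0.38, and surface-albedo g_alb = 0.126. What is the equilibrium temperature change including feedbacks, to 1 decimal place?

13.0 K

Total gain g = 0.109 + 0.38 + 0.126 = 0.615.
Amplification A = 1/(1 − 0.615) = 2.597.
ΔT = 5.02 × 2.597 = 13.0 K.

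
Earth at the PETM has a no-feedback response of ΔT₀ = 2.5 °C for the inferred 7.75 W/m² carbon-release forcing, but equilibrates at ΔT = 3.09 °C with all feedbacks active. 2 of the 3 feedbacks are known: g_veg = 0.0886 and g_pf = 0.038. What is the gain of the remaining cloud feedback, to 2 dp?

Amplification A = ΔT/ΔT₀ = 3.09/2.5 = 1.236.
Total gain g = 1 − 1/A = 1 − 1/1.236 = 0.1909.
Known gains sum to 0.0886 + 0.038 = 0.1266.
g_cld = 0.1909 − 0.1266 = 0.06.

0.06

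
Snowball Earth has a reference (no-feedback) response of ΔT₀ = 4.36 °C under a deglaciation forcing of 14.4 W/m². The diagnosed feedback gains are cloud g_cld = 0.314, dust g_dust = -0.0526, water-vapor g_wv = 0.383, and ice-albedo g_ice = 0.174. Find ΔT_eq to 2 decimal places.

Total gain g = 0.314 − 0.0526 + 0.383 + 0.174 = 0.8184.
Amplification A = 1/(1 − 0.8184) = 5.507.
ΔT = 4.36 × 5.507 = 24.01 °C.

24.01 °C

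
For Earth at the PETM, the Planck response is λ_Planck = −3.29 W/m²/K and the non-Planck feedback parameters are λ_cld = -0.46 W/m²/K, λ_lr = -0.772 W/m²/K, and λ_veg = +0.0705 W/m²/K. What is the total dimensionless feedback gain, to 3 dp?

-0.353

Convert to gains: g_cld = -0.46/3.29 = -0.1398; g_lr = -0.772/3.29 = -0.2347; g_veg = 0.0705/3.29 = 0.02143.
Total gain g = -0.35307.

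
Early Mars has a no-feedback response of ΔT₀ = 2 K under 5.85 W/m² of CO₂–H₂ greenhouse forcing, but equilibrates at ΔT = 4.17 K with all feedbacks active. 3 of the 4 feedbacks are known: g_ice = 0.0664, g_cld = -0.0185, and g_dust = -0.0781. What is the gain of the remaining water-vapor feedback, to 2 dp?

0.55

Amplification A = ΔT/ΔT₀ = 4.17/2 = 2.085.
Total gain g = 1 − 1/A = 1 − 1/2.085 = 0.5204.
Known gains sum to 0.0664 − 0.0185 − 0.0781 = -0.0302.
g_wv = 0.5204 + 0.0302 = 0.55.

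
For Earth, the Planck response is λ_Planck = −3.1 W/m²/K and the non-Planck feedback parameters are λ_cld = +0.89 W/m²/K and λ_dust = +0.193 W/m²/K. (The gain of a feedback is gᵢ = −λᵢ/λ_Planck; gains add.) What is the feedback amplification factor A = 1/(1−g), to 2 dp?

Convert to gains: g_cld = 0.89/3.1 = 0.2871; g_dust = 0.193/3.1 = 0.06226.
Total gain g = 0.34936.
A = 1/(1 − 0.34936) = 1.54.

1.54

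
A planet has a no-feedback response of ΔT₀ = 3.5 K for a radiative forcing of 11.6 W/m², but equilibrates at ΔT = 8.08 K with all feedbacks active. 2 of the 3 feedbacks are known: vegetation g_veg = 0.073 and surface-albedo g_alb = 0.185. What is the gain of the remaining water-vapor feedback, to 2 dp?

Amplification A = ΔT/ΔT₀ = 8.08/3.5 = 2.309.
Total gain g = 1 − 1/A = 1 − 1/2.309 = 0.5669.
Known gains sum to 0.073 + 0.185 = 0.258.
g_wv = 0.5669 − 0.258 = 0.31.

0.31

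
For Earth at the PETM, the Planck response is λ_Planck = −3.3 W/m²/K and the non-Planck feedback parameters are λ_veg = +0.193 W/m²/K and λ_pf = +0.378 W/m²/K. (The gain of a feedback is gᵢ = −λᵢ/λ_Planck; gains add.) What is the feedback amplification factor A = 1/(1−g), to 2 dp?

1.21

Convert to gains: g_veg = 0.193/3.3 = 0.05848; g_pf = 0.378/3.3 = 0.1145.
Total gain g = 0.17298.
A = 1/(1 − 0.17298) = 1.21.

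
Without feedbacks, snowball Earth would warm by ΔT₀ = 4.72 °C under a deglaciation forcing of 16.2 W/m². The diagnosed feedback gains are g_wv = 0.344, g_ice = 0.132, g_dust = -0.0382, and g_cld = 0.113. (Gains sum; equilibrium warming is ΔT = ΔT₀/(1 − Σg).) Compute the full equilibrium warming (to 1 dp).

Total gain g = 0.344 + 0.132 − 0.0382 + 0.113 = 0.5508.
Amplification A = 1/(1 − 0.5508) = 2.226.
ΔT = 4.72 × 2.226 = 10.5 °C.

10.5 °C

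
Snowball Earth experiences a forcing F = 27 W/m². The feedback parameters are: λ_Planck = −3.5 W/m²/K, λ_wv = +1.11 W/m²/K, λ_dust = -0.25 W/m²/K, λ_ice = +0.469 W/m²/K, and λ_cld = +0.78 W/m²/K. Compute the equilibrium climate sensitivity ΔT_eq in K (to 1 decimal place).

Net feedback parameter λ = (−3.5) + (+1.11) + (-0.25) + (+0.469) + (+0.78) = -1.391 W/m²/K.
ΔT = −F/λ = −27/(-1.391) = 19.4 K.

19.4 K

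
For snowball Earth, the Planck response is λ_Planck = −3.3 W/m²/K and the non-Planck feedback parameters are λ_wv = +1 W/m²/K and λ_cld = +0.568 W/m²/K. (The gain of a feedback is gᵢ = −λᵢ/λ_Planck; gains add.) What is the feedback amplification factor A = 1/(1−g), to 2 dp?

Convert to gains: g_wv = 1/3.3 = 0.303; g_cld = 0.568/3.3 = 0.1721.
Total gain g = 0.4751.
A = 1/(1 − 0.4751) = 1.91.

1.91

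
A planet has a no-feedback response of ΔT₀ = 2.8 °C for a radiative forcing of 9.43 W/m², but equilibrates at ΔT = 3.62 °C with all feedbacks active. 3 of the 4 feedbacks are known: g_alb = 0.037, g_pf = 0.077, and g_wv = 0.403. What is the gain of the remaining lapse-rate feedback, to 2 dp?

Amplification A = ΔT/ΔT₀ = 3.62/2.8 = 1.293.
Total gain g = 1 − 1/A = 1 − 1/1.293 = 0.2266.
Known gains sum to 0.037 + 0.077 + 0.403 = 0.517.
g_lr = 0.2266 − 0.517 = -0.29.

-0.29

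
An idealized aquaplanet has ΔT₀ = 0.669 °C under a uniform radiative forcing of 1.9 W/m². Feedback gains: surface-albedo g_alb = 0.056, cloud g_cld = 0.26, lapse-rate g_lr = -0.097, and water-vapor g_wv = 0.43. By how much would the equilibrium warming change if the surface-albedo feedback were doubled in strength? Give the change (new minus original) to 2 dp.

0.36 °C

Original: g = 0.649, ΔT = 0.669/(1−0.649) = 1.9060 °C.
With doubled surface-albedo: g' = 0.705, ΔT' = 0.669/(1−0.705) = 2.2678 °C.
Change = 2.2678 − 1.9060 = 0.36 °C.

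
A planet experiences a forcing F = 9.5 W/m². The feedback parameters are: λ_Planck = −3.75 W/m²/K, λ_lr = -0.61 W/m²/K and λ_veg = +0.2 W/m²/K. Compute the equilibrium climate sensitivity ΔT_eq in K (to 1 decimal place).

Net feedback parameter λ = (−3.75) + (-0.61) + (+0.2) = -4.16 W/m²/K.
ΔT = −F/λ = −9.5/(-4.16) = 2.3 K.

2.3 K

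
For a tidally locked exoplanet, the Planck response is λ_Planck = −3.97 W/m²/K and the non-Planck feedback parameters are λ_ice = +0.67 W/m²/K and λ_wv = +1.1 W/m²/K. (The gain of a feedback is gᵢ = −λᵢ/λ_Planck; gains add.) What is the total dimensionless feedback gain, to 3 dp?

0.446

Convert to gains: g_ice = 0.67/3.97 = 0.1688; g_wv = 1.1/3.97 = 0.2771.
Total gain g = 0.4459.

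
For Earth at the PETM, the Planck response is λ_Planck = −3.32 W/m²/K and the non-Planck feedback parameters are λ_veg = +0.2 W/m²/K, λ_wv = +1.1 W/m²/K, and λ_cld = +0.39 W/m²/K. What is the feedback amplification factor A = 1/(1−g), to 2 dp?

Convert to gains: g_veg = 0.2/3.32 = 0.06024; g_wv = 1.1/3.32 = 0.3313; g_cld = 0.39/3.32 = 0.1175.
Total gain g = 0.50904.
A = 1/(1 − 0.50904) = 2.04.

2.04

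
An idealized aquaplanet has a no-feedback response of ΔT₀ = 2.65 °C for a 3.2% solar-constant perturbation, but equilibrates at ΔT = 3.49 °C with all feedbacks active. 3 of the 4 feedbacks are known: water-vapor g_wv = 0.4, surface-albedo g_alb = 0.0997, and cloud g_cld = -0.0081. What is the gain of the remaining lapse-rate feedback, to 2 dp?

Amplification A = ΔT/ΔT₀ = 3.49/2.65 = 1.317.
Total gain g = 1 − 1/A = 1 − 1/1.317 = 0.2407.
Known gains sum to 0.4 + 0.0997 − 0.0081 = 0.4916.
g_lr = 0.2407 − 0.4916 = -0.25.

-0.25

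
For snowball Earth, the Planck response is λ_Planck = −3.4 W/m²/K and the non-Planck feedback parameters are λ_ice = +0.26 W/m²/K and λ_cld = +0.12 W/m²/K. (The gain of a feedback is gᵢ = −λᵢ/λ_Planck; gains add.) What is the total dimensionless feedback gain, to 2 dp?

Convert to gains: g_ice = 0.26/3.4 = 0.07647; g_cld = 0.12/3.4 = 0.03529.
Total gain g = 0.11176.

0.11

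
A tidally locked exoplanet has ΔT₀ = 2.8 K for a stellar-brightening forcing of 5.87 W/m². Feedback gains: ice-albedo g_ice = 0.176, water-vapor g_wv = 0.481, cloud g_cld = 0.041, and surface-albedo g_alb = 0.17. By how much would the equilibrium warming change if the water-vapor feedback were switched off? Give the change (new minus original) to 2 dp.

-16.64 K

Original: g = 0.868, ΔT = 2.8/(1−0.868) = 21.2121 K.
Without water-vapor: g' = 0.387, ΔT' = 2.8/(1−0.387) = 4.5677 K.
Change = 4.5677 − 21.2121 = -16.64 K.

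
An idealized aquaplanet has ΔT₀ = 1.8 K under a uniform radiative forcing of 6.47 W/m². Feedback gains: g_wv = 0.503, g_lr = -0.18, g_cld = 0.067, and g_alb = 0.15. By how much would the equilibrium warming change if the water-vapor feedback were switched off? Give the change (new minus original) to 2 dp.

-2.04 K

Original: g = 0.54, ΔT = 1.8/(1−0.54) = 3.9130 K.
Without water-vapor: g' = 0.037, ΔT' = 1.8/(1−0.037) = 1.8692 K.
Change = 1.8692 − 3.9130 = -2.04 K.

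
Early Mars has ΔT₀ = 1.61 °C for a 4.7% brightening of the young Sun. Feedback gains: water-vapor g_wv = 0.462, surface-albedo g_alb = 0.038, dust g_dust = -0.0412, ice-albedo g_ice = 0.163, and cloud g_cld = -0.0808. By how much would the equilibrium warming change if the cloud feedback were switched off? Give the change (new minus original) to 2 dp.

Original: g = 0.541, ΔT = 1.61/(1−0.541) = 3.5076 °C.
Without cloud: g' = 0.6218, ΔT' = 1.61/(1−0.6218) = 4.2570 °C.
Change = 4.2570 − 3.5076 = 0.75 °C.

0.75 °C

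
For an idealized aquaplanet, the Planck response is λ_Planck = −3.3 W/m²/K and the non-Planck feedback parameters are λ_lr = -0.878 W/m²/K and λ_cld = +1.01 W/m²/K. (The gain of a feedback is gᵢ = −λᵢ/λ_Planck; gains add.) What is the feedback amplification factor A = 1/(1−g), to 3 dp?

1.042

Convert to gains: g_lr = -0.878/3.3 = -0.2661; g_cld = 1.01/3.3 = 0.3061.
Total gain g = 0.04.
A = 1/(1 − 0.04) = 1.042.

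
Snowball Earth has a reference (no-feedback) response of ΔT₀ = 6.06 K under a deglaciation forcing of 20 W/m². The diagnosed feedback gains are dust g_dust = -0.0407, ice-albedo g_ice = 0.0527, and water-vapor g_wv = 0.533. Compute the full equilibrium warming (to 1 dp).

Total gain g = -0.0407 + 0.0527 + 0.533 = 0.545.
Amplification A = 1/(1 − 0.545) = 2.198.
ΔT = 6.06 × 2.198 = 13.3 K.

13.3 K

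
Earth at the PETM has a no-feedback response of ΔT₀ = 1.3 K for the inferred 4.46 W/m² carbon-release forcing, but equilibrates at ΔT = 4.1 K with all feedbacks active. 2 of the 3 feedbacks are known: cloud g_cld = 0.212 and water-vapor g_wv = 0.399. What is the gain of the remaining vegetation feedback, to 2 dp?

Amplification A = ΔT/ΔT₀ = 4.1/1.3 = 3.154.
Total gain g = 1 − 1/A = 1 − 1/3.154 = 0.6829.
Known gains sum to 0.212 + 0.399 = 0.611.
g_veg = 0.6829 − 0.611 = 0.07.

0.07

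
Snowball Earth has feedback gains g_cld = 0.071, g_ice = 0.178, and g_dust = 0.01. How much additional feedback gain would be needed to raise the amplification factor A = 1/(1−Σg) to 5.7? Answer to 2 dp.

Current total gain = 0.259.
Target gain for A = 5.7: g* = 1 − 1/5.7 = 0.8246.
Additional gain needed = 0.8246 − 0.259 = 0.57.

0.57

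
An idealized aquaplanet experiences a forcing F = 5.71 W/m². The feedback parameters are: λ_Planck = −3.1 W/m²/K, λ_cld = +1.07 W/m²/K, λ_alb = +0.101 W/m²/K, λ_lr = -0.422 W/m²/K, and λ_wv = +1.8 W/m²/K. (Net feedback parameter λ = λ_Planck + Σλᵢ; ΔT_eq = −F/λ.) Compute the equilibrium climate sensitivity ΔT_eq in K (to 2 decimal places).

10.36 K

Net feedback parameter λ = (−3.1) + (+1.07) + (+0.101) + (-0.422) + (+1.8) = -0.551 W/m²/K.
ΔT = −F/λ = −5.71/(-0.551) = 10.36 K.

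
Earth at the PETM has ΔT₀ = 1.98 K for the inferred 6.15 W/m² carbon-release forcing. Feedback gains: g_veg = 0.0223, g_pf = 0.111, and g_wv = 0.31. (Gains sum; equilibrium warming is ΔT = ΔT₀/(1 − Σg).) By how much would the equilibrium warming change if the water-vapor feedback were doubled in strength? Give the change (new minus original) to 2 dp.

Original: g = 0.4433, ΔT = 1.98/(1−0.4433) = 3.5567 K.
With doubled water-vapor: g' = 0.7533, ΔT' = 1.98/(1−0.7533) = 8.0259 K.
Change = 8.0259 − 3.5567 = 4.47 K.

4.47 K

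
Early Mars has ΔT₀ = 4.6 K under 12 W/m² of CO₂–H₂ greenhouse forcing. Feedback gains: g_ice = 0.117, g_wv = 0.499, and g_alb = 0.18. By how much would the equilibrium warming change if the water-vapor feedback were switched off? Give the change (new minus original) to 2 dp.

-16.01 K

Original: g = 0.796, ΔT = 4.6/(1−0.796) = 22.5490 K.
Without water-vapor: g' = 0.297, ΔT' = 4.6/(1−0.297) = 6.5434 K.
Change = 6.5434 − 22.5490 = -16.01 K.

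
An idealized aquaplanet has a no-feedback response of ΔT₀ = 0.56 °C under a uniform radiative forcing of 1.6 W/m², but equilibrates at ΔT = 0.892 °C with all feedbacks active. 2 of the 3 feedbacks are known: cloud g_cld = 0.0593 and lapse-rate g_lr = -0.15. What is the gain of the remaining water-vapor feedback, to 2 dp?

Amplification A = ΔT/ΔT₀ = 0.892/0.56 = 1.593.
Total gain g = 1 − 1/A = 1 − 1/1.593 = 0.3723.
Known gains sum to 0.0593 − 0.15 = -0.0907.
g_wv = 0.3723 + 0.0907 = 0.46.

0.46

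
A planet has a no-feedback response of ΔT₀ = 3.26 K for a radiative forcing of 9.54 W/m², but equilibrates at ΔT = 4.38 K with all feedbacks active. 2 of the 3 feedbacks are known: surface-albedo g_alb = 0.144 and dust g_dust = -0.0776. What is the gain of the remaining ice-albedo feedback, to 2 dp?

0.19

Amplification A = ΔT/ΔT₀ = 4.38/3.26 = 1.344.
Total gain g = 1 − 1/A = 1 − 1/1.344 = 0.256.
Known gains sum to 0.144 − 0.0776 = 0.0664.
g_ice = 0.256 − 0.0664 = 0.19.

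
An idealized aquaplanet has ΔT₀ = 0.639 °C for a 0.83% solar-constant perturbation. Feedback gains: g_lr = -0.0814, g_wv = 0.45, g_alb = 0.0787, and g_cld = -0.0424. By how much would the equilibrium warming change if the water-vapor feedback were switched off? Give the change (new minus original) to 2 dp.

-0.46 °C

Original: g = 0.4049, ΔT = 0.639/(1−0.4049) = 1.0738 °C.
Without water-vapor: g' = -0.0451, ΔT' = 0.639/(1+0.0451) = 0.6114 °C.
Change = 0.6114 − 1.0738 = -0.46 °C.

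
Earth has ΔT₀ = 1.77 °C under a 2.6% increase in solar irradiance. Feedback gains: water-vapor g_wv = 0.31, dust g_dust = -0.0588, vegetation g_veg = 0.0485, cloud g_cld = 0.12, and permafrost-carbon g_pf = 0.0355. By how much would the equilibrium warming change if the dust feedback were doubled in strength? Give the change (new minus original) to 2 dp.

-0.32 °C

Original: g = 0.4552, ΔT = 1.77/(1−0.4552) = 3.2489 °C.
With doubled dust: g' = 0.3964, ΔT' = 1.77/(1−0.3964) = 2.9324 °C.
Change = 2.9324 − 3.2489 = -0.32 °C.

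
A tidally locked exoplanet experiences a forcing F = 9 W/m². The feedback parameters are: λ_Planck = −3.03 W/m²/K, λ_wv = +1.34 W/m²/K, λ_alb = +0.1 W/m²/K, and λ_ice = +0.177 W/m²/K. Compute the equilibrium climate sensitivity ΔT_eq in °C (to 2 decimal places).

6.37 °C

Net feedback parameter λ = (−3.03) + (+1.34) + (+0.1) + (+0.177) = -1.413 W/m²/K.
ΔT = −F/λ = −9/(-1.413) = 6.37 °C.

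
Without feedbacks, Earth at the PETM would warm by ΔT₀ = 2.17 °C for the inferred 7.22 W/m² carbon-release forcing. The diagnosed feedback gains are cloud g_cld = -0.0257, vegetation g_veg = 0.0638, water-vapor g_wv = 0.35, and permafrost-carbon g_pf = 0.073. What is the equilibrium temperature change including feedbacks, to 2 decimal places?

4.03 °C

Total gain g = -0.0257 + 0.0638 + 0.35 + 0.073 = 0.4611.
Amplification A = 1/(1 − 0.4611) = 1.856.
ΔT = 2.17 × 1.856 = 4.03 °C.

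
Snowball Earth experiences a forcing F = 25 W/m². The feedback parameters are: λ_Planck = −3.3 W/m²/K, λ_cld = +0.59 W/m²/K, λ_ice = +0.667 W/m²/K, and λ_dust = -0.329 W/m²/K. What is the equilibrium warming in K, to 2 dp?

10.54 K

Net feedback parameter λ = (−3.3) + (+0.59) + (+0.667) + (-0.329) = -2.372 W/m²/K.
ΔT = −F/λ = −25/(-2.372) = 10.54 K.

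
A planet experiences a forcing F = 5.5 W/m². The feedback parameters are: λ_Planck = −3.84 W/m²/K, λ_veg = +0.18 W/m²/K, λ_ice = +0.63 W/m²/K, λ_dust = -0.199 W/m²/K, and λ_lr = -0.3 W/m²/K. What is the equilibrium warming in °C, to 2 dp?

Net feedback parameter λ = (−3.84) + (+0.18) + (+0.63) + (-0.199) + (-0.3) = -3.529 W/m²/K.
ΔT = −F/λ = −5.5/(-3.529) = 1.56 °C.

1.56 °C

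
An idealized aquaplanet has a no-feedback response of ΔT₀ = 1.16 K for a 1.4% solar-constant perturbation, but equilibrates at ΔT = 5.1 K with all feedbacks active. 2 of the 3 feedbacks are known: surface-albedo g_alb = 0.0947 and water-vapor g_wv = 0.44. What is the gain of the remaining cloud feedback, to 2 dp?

Amplification A = ΔT/ΔT₀ = 5.1/1.16 = 4.397.
Total gain g = 1 − 1/A = 1 − 1/4.397 = 0.7726.
Known gains sum to 0.0947 + 0.44 = 0.5347.
g_cld = 0.7726 − 0.5347 = 0.24.

0.24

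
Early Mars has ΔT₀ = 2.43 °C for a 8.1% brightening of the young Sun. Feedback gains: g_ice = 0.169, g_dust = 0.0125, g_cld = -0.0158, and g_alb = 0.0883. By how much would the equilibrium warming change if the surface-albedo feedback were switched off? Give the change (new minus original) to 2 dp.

Original: g = 0.254, ΔT = 2.43/(1−0.254) = 3.2574 °C.
Without surface-albedo: g' = 0.1657, ΔT' = 2.43/(1−0.1657) = 2.9126 °C.
Change = 2.9126 − 3.2574 = -0.34 °C.

-0.34 °C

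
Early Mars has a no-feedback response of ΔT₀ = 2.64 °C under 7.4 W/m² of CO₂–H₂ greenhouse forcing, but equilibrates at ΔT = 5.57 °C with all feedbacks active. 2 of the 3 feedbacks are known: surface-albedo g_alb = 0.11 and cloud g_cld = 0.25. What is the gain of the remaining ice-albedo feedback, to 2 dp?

0.17

Amplification A = ΔT/ΔT₀ = 5.57/2.64 = 2.11.
Total gain g = 1 − 1/A = 1 − 1/2.11 = 0.5261.
Known gains sum to 0.11 + 0.25 = 0.36.
g_ice = 0.5261 − 0.36 = 0.17.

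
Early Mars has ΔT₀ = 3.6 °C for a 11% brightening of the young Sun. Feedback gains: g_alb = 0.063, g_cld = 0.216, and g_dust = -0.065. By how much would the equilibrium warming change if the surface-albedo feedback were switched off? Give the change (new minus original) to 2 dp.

Original: g = 0.214, ΔT = 3.6/(1−0.214) = 4.5802 °C.
Without surface-albedo: g' = 0.151, ΔT' = 3.6/(1−0.151) = 4.2403 °C.
Change = 4.2403 − 4.5802 = -0.34 °C.

-0.34 °C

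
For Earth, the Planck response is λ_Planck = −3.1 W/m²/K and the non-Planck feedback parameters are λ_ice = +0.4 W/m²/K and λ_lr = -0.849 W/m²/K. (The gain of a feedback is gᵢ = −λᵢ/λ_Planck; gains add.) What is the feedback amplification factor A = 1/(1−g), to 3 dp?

Convert to gains: g_ice = 0.4/3.1 = 0.129; g_lr = -0.849/3.1 = -0.2739.
Total gain g = -0.1449.
A = 1/(1 + 0.1449) = 0.873.

0.873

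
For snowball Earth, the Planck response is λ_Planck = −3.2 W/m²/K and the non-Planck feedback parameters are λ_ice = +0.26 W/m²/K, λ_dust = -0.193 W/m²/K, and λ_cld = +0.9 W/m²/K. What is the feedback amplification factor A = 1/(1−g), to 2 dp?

1.43

Convert to gains: g_ice = 0.26/3.2 = 0.08125; g_dust = -0.193/3.2 = -0.06031; g_cld = 0.9/3.2 = 0.2812.
Total gain g = 0.30214.
A = 1/(1 − 0.30214) = 1.43.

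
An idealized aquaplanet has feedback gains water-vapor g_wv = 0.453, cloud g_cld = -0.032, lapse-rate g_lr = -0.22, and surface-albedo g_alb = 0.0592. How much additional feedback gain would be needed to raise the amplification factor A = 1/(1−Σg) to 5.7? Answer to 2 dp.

Current total gain = 0.2602.
Target gain for A = 5.7: g* = 1 − 1/5.7 = 0.8246.
Additional gain needed = 0.8246 − 0.2602 = 0.56.

0.56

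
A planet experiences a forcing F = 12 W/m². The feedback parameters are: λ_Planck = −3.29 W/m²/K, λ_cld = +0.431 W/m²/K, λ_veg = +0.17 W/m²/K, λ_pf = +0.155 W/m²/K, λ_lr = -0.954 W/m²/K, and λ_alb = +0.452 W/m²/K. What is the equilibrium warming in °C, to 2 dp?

3.95 °C

Net feedback parameter λ = (−3.29) + (+0.431) + (+0.17) + (+0.155) + (-0.954) + (+0.452) = -3.036 W/m²/K.
ΔT = −F/λ = −12/(-3.036) = 3.95 °C.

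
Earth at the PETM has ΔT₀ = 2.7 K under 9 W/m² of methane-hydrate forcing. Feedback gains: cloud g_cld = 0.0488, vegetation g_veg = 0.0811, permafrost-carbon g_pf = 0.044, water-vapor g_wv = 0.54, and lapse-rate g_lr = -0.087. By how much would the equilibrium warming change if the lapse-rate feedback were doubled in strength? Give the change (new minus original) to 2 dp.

Original: g = 0.6269, ΔT = 2.7/(1−0.6269) = 7.2367 K.
With doubled lapse-rate: g' = 0.5399, ΔT' = 2.7/(1−0.5399) = 5.8683 K.
Change = 5.8683 − 7.2367 = -1.37 K.

-1.37 K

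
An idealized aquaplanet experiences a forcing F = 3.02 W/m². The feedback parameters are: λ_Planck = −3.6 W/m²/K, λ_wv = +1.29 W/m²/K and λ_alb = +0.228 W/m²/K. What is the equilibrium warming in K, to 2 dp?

Net feedback parameter λ = (−3.6) + (+1.29) + (+0.228) = -2.082 W/m²/K.
ΔT = −F/λ = −3.02/(-2.082) = 1.45 K.

1.45 K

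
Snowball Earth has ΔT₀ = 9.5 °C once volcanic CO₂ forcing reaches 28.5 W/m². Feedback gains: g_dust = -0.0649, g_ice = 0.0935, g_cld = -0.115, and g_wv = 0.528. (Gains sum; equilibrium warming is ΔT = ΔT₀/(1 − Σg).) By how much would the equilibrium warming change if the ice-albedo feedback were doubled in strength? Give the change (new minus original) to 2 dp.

Original: g = 0.4416, ΔT = 9.5/(1−0.4416) = 17.0129 °C.
With doubled ice-albedo: g' = 0.5351, ΔT' = 9.5/(1−0.5351) = 20.4345 °C.
Change = 20.4345 − 17.0129 = 3.42 °C.

3.42 °C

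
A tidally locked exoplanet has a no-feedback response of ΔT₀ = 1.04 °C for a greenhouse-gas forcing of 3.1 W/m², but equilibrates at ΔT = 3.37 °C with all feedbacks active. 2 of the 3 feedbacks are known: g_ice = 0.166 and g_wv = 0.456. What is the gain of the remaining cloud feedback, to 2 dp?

Amplification A = ΔT/ΔT₀ = 3.37/1.04 = 3.24.
Total gain g = 1 − 1/A = 1 − 1/3.24 = 0.6914.
Known gains sum to 0.166 + 0.456 = 0.622.
g_cld = 0.6914 − 0.622 = 0.07.

0.07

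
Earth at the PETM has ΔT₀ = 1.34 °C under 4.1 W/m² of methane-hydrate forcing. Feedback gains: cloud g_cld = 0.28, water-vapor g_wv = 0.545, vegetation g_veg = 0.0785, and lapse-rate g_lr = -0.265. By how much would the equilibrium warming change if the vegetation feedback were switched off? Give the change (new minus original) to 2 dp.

Original: g = 0.6385, ΔT = 1.34/(1−0.6385) = 3.7068 °C.
Without vegetation: g' = 0.56, ΔT' = 1.34/(1−0.56) = 3.0455 °C.
Change = 3.0455 − 3.7068 = -0.66 °C.

-0.66 °C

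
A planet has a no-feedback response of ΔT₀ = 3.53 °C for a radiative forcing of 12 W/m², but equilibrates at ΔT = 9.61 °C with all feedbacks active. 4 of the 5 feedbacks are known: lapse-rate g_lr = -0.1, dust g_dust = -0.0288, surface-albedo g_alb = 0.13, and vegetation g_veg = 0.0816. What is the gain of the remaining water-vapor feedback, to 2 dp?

Amplification A = ΔT/ΔT₀ = 9.61/3.53 = 2.722.
Total gain g = 1 − 1/A = 1 − 1/2.722 = 0.6326.
Known gains sum to -0.1 − 0.0288 + 0.13 + 0.0816 = 0.0828.
g_wv = 0.6326 − 0.0828 = 0.55.

0.55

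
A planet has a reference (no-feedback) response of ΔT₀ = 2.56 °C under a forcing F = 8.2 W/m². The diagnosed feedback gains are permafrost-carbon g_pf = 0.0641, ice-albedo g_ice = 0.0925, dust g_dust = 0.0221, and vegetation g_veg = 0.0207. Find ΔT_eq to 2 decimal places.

3.20 °C

Total gain g = 0.0641 + 0.0925 + 0.0221 + 0.0207 = 0.1994.
Amplification A = 1/(1 − 0.1994) = 1.249.
ΔT = 2.56 × 1.249 = 3.20 °C.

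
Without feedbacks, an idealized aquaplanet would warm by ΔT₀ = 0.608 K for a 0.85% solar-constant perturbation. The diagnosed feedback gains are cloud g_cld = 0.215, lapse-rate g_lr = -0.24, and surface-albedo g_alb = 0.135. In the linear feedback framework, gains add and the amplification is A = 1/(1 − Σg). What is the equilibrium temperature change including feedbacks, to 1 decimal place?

0.7 K

Total gain g = 0.215 − 0.24 + 0.135 = 0.11.
Amplification A = 1/(1 − 0.11) = 1.124.
ΔT = 0.608 × 1.124 = 0.7 K.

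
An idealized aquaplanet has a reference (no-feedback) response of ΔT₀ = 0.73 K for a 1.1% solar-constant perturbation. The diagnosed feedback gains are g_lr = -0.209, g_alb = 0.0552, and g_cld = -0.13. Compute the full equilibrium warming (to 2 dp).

0.57 K

Total gain g = -0.209 + 0.0552 − 0.13 = -0.2838.
Amplification A = 1/(1 + 0.2838) = 0.7789.
ΔT = 0.73 × 0.7789 = 0.57 K.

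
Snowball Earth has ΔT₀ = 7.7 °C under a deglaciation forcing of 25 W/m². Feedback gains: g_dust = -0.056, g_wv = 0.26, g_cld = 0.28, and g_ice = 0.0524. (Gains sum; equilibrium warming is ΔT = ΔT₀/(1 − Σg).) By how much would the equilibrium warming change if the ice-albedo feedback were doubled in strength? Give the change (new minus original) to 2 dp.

2.12 °C

Original: g = 0.5364, ΔT = 7.7/(1−0.5364) = 16.6091 °C.
With doubled ice-albedo: g' = 0.5888, ΔT' = 7.7/(1−0.5888) = 18.7257 °C.
Change = 18.7257 − 16.6091 = 2.12 °C.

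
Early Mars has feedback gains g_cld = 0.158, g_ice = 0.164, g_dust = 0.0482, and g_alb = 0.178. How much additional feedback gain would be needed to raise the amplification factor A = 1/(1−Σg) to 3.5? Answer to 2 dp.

Current total gain = 0.5482.
Target gain for A = 3.5: g* = 1 − 1/3.5 = 0.7143.
Additional gain needed = 0.7143 − 0.5482 = 0.17.

0.17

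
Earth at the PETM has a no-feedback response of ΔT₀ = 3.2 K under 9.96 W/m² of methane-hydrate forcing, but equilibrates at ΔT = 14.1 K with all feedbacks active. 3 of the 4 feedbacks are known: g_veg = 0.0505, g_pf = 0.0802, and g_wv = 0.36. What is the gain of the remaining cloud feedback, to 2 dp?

0.28

Amplification A = ΔT/ΔT₀ = 14.1/3.2 = 4.406.
Total gain g = 1 − 1/A = 1 − 1/4.406 = 0.773.
Known gains sum to 0.0505 + 0.0802 + 0.36 = 0.4907.
g_cld = 0.773 − 0.4907 = 0.28.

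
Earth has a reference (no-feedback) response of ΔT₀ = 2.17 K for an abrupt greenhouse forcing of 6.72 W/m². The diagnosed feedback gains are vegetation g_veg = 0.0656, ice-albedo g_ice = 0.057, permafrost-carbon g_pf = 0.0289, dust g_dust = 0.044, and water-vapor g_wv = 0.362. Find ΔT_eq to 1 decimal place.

Total gain g = 0.0656 + 0.057 + 0.0289 + 0.044 + 0.362 = 0.5575.
Amplification A = 1/(1 − 0.5575) = 2.26.
ΔT = 2.17 × 2.26 = 4.9 K.

4.9 K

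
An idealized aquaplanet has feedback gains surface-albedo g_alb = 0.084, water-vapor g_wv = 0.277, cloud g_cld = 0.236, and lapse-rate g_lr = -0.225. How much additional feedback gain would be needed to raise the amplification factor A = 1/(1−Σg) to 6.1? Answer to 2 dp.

Current total gain = 0.372.
Target gain for A = 6.1: g* = 1 − 1/6.1 = 0.8361.
Additional gain needed = 0.8361 − 0.372 = 0.46.

0.46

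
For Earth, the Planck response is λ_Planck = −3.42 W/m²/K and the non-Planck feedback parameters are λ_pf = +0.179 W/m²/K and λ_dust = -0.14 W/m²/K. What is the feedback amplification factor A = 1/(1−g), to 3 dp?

1.012

Convert to gains: g_pf = 0.179/3.42 = 0.05234; g_dust = -0.14/3.42 = -0.04094.
Total gain g = 0.0114.
A = 1/(1 − 0.0114) = 1.012.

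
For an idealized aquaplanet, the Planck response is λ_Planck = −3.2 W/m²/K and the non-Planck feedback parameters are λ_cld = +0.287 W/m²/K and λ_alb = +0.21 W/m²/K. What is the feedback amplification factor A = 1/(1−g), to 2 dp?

Convert to gains: g_cld = 0.287/3.2 = 0.08969; g_alb = 0.21/3.2 = 0.06562.
Total gain g = 0.15531.
A = 1/(1 − 0.15531) = 1.18.

1.18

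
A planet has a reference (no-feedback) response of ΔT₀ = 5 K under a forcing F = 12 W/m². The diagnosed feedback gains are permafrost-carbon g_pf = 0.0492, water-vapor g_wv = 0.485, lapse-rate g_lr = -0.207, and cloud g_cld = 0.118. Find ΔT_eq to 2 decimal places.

9.01 K

Total gain g = 0.0492 + 0.485 − 0.207 + 0.118 = 0.4452.
Amplification A = 1/(1 − 0.4452) = 1.802.
ΔT = 5 × 1.802 = 9.01 K.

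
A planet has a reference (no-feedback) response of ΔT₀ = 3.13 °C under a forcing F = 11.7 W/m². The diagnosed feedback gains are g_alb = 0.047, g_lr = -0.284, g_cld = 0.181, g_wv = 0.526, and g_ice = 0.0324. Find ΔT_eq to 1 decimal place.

Total gain g = 0.047 − 0.284 + 0.181 + 0.526 + 0.0324 = 0.5024.
Amplification A = 1/(1 − 0.5024) = 2.01.
ΔT = 3.13 × 2.01 = 6.3 °C.

6.3 °C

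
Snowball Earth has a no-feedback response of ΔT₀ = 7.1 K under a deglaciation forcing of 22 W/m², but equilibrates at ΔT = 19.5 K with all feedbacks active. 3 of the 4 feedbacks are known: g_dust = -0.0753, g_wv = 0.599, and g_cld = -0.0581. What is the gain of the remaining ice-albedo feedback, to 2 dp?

0.17

Amplification A = ΔT/ΔT₀ = 19.5/7.1 = 2.746.
Total gain g = 1 − 1/A = 1 − 1/2.746 = 0.6358.
Known gains sum to -0.0753 + 0.599 − 0.0581 = 0.4656.
g_ice = 0.6358 − 0.4656 = 0.17.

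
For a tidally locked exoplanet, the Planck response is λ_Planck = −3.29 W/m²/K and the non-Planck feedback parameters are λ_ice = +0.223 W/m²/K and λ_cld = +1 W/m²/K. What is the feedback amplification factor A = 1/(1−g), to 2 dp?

Convert to gains: g_ice = 0.223/3.29 = 0.06778; g_cld = 1/3.29 = 0.304.
Total gain g = 0.37178.
A = 1/(1 − 0.37178) = 1.59.

1.59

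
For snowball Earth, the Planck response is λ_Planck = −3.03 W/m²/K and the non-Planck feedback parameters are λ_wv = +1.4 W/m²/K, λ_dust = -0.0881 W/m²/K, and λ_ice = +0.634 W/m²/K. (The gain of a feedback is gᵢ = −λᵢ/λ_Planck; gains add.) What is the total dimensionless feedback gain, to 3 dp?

0.642

Convert to gains: g_wv = 1.4/3.03 = 0.462; g_dust = -0.0881/3.03 = -0.02908; g_ice = 0.634/3.03 = 0.2092.
Total gain g = 0.64212.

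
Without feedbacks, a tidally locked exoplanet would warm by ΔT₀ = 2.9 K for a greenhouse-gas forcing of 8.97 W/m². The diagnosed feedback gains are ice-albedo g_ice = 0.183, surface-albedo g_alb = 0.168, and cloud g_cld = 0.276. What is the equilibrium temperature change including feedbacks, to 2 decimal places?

Total gain g = 0.183 + 0.168 + 0.276 = 0.627.
Amplification A = 1/(1 − 0.627) = 2.681.
ΔT = 2.9 × 2.681 = 7.77 K.

7.77 K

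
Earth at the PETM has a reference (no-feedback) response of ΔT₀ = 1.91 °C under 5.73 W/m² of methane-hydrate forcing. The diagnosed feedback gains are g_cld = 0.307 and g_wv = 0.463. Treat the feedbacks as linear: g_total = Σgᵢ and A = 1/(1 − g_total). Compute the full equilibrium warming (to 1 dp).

Total gain g = 0.307 + 0.463 = 0.77.
Amplification A = 1/(1 − 0.77) = 4.348.
ΔT = 1.91 × 4.348 = 8.3 °C.

8.3 °C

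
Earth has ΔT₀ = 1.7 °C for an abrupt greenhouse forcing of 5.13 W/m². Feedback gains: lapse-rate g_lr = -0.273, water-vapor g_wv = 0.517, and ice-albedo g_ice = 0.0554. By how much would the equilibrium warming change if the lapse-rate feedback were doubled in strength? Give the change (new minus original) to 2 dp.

-0.68 °C

Original: g = 0.2994, ΔT = 1.7/(1−0.2994) = 2.4265 °C.
With doubled lapse-rate: g' = 0.0264, ΔT' = 1.7/(1−0.0264) = 1.7461 °C.
Change = 1.7461 − 2.4265 = -0.68 °C.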